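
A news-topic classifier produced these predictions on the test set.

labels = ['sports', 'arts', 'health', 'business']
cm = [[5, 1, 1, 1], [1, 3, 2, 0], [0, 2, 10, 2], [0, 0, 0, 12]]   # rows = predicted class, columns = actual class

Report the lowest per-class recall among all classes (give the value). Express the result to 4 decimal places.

0.5000

Per-class recall (TP/(TP+FN)):
  sports: TP=5, FN=1+0+0=1 → 5/6 = 0.83333
  arts: TP=3, FN=1+2+0=3 → 3/6 = 0.50000
  health: TP=10, FN=1+2+0=3 → 10/13 = 0.76923
  business: TP=12, FN=1+0+2=3 → 12/15 = 0.80000
Lowest is class 'arts' with recall = 0.5000.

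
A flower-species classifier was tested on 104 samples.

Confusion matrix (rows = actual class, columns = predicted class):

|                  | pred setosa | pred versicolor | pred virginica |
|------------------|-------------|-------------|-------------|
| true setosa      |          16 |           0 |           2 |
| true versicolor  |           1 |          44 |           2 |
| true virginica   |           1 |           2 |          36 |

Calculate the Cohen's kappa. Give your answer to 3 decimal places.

0.877

Observed agreement pₒ = trace/N = 96/104 = 0.9231
Expected agreement pₑ = Σ (rowᵢ·colᵢ)/N² = (18·18 + 47·46 + 39·40)/104² = 0.3741
κ = (pₒ − pₑ)/(1 − pₑ) = (0.9231 − 0.3741)/(1 − 0.3741) = 0.877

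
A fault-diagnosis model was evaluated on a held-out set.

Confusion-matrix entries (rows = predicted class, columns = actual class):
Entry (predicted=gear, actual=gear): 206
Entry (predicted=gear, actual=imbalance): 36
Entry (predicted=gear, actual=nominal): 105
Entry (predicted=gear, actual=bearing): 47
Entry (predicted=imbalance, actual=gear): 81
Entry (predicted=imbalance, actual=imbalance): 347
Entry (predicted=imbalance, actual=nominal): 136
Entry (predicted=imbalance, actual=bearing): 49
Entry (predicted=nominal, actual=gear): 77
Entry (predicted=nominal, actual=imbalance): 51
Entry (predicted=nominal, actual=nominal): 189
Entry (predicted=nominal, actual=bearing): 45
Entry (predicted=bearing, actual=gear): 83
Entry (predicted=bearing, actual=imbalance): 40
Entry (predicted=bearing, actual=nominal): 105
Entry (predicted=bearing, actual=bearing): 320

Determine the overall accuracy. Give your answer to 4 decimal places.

Accuracy = trace / total = (206+347+189+320=1062) / 1917 = 1062/1917 = 0.5540

0.5540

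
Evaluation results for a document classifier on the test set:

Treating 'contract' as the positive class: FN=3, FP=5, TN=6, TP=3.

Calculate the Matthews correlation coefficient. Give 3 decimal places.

MCC = (TP·TN − FP·FN) / √((TP+FP)(TP+FN)(TN+FP)(TN+FN))
Numerator = 3·6 − 5·3 = 3
Denominator = √(8·6·11·9) = √4752 = 68.9348
MCC = 3 / 68.9348 = 0.044

0.044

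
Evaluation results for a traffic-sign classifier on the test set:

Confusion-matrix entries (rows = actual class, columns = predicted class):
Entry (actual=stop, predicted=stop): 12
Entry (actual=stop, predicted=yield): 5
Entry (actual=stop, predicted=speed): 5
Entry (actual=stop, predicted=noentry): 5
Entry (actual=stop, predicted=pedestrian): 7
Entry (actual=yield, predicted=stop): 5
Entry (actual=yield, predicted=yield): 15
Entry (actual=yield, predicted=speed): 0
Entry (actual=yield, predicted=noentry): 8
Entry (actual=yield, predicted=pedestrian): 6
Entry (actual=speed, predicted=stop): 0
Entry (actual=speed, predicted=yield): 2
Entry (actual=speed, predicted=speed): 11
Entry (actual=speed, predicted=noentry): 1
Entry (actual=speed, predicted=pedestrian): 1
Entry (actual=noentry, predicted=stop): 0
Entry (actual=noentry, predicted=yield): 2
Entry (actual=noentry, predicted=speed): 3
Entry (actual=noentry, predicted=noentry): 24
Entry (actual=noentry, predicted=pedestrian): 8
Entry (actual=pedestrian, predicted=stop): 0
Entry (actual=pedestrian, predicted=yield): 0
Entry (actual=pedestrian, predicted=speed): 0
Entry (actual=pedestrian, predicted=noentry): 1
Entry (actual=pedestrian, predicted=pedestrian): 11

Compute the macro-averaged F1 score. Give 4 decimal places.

Per-class F1 score (2·TP/(2·TP+FP+FN)):
  stop: TP=12, FP=5+0+0+0=5, FN=5+5+5+7=22 → 24/51 = 0.47059
  yield: TP=15, FP=5+2+2+0=9, FN=5+0+8+6=19 → 30/58 = 0.51724
  speed: TP=11, FP=5+0+3+0=8, FN=0+2+1+1=4 → 22/34 = 0.64706
  noentry: TP=24, FP=5+8+1+1=15, FN=0+2+3+8=13 → 48/76 = 0.63158
  pedestrian: TP=11, FP=7+6+1+8=22, FN=0+0+0+1=1 → 22/45 = 0.48889
Macro-F1 score = mean = (0.47059 + 0.51724 + 0.64706 + 0.63158 + 0.48889) / 5 = 0.5511

0.5511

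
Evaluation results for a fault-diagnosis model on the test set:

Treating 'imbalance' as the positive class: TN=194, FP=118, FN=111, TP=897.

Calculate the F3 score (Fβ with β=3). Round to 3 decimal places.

0.889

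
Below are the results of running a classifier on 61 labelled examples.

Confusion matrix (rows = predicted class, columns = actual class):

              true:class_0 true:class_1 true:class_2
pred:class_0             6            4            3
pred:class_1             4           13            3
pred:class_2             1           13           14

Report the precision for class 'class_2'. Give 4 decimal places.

One-vs-rest for 'class_2': TP = diagonal; FP = other classes predicted 'class_2'; FN = 'class_2' predicted as other.
precision = TP/(TP+FP).
class_2: TP=14, FP=1+13=14 → 14/28 = 0.50000

0.5000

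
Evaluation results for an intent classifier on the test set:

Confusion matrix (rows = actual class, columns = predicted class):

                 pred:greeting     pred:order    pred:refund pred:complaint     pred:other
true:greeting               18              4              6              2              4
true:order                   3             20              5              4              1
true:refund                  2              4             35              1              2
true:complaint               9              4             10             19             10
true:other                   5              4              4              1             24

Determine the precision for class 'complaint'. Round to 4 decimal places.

0.7037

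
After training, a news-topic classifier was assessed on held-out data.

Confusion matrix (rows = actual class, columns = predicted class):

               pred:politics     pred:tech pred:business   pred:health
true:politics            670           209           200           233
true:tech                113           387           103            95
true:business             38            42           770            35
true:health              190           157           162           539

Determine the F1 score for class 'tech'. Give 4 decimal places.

0.5184

Treat 'tech' as positive and all other classes as negative.
F1 score = 2·TP/(2·TP+FP+FN).
tech: TP=387, FP=209+42+157=408, FN=113+103+95=311 → 774/1493 = 0.51842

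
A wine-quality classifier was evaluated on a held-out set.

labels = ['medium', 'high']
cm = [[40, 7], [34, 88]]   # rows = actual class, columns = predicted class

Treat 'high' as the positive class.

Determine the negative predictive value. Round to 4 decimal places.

NPV = TN/(TN+FN) = 40/(40+34) = 0.5405

0.5405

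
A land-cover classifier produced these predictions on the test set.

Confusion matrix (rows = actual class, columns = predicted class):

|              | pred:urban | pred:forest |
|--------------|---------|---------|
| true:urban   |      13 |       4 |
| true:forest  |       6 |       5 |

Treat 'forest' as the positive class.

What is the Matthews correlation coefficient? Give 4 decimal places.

0.2293

MCC = (TP·TN − FP·FN) / √((TP+FP)(TP+FN)(TN+FP)(TN+FN))
Numerator = 5·13 − 4·6 = 41
Denominator = √(9·11·17·19) = √31977 = 178.8211
MCC = 41 / 178.8211 = 0.2293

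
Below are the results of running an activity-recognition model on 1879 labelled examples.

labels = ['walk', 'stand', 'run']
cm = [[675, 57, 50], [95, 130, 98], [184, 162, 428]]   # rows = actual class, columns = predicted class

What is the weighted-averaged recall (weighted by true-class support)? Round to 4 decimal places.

0.6562

Per-class recall (TP/(TP+FN)):
  walk: TP=675, FN=57+50=107 → 675/782 = 0.86317
  stand: TP=130, FN=95+98=193 → 130/323 = 0.40248
  run: TP=428, FN=184+162=346 → 428/774 = 0.55297
Weighted-recall = Σ (supportᵢ/N)·recallᵢ with N=1879: (782/1879)·0.86317 + (323/1879)·0.40248 + (774/1879)·0.55297 = 0.6562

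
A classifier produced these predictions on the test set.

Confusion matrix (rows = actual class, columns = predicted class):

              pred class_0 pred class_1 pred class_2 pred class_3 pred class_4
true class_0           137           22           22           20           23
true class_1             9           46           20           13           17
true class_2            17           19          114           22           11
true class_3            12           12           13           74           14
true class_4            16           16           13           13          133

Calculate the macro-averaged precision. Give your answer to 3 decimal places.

Per-class precision (TP/(TP+FP)):
  class_0: TP=137, FP=9+17+12+16=54 → 137/191 = 0.7173
  class_1: TP=46, FP=22+19+12+16=69 → 46/115 = 0.4000
  class_2: TP=114, FP=22+20+13+13=68 → 114/182 = 0.6264
  class_3: TP=74, FP=20+13+22+13=68 → 74/142 = 0.5211
  class_4: TP=133, FP=23+17+11+14=65 → 133/198 = 0.6717
Macro-precision = mean = (0.7173 + 0.4000 + 0.6264 + 0.5211 + 0.6717) / 5 = 0.587

0.587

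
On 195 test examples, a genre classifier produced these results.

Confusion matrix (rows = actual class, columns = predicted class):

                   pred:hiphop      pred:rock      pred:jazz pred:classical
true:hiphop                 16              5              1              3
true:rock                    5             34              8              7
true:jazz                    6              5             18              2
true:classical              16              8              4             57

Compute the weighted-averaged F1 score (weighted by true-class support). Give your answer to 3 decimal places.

0.653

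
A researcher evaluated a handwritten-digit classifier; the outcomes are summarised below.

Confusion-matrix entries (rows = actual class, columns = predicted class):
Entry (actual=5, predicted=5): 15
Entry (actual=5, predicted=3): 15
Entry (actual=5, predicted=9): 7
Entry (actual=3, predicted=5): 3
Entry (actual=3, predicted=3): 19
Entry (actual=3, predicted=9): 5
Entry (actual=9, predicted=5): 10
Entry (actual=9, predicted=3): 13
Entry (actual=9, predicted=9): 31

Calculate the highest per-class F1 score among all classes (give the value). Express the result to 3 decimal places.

Per-class F1 score (2·TP/(2·TP+FP+FN)):
  5: TP=15, FP=3+10=13, FN=15+7=22 → 30/65 = 0.4615
  3: TP=19, FP=15+13=28, FN=3+5=8 → 38/74 = 0.5135
  9: TP=31, FP=7+5=12, FN=10+13=23 → 62/97 = 0.6392
Highest is class '9' with F1 score = 0.639.

0.639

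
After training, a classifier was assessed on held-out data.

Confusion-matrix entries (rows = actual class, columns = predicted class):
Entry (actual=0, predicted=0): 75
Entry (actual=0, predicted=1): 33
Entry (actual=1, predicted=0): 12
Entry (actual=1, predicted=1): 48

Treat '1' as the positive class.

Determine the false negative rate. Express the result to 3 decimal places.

0.200

FNR = FN/(FN+TP) = 12/(12+48) = 0.200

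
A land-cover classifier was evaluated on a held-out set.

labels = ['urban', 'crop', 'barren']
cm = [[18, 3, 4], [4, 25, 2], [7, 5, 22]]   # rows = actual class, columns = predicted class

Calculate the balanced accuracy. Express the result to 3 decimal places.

0.725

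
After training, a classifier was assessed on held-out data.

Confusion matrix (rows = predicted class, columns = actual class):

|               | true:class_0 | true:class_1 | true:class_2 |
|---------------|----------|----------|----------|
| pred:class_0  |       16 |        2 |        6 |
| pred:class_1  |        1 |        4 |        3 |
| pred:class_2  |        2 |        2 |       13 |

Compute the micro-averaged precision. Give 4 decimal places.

0.6735

Micro-averaging pools counts across classes: ΣTP=33, ΣFP=16, ΣFN=16.
Micro-precision = TP/(TP+FP) on pooled counts = 0.6735 (equals overall accuracy in single-label multiclass).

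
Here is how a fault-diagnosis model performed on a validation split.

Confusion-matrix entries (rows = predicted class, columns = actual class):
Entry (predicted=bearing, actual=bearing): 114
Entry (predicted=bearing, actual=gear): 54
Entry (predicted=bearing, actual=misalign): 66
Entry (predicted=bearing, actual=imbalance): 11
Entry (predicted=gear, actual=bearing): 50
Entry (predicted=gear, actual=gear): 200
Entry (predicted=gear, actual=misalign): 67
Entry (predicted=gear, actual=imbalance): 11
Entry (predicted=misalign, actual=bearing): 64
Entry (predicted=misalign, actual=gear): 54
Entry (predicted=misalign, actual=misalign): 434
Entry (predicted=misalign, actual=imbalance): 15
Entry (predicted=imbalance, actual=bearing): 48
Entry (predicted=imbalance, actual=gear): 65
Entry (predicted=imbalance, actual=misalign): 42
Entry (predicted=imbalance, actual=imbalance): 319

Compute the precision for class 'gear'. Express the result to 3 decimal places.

One-vs-rest for 'gear': TP = diagonal; FP = other classes predicted 'gear'; FN = 'gear' predicted as other.
precision = TP/(TP+FP).
gear: TP=200, FP=50+67+11=128 → 200/328 = 0.6098

0.610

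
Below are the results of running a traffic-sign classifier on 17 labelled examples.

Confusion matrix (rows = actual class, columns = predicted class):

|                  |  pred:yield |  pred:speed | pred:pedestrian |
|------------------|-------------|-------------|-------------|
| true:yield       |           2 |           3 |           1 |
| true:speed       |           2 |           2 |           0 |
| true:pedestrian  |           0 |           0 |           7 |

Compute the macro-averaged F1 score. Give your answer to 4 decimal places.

Per-class F1 score (2·TP/(2·TP+FP+FN)):
  yield: TP=2, FP=2+0=2, FN=3+1=4 → 4/10 = 0.40000
  speed: TP=2, FP=3+0=3, FN=2+0=2 → 4/9 = 0.44444
  pedestrian: TP=7, FP=1+0=1, FN=0+0=0 → 14/15 = 0.93333
Macro-F1 score = mean = (0.40000 + 0.44444 + 0.93333) / 3 = 0.5926

0.5926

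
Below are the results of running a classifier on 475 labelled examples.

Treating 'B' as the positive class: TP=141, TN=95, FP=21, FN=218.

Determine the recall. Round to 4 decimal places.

0.3928

Recall = TP/(TP+FN) = 141/(141+218) = 141/359 = 0.3928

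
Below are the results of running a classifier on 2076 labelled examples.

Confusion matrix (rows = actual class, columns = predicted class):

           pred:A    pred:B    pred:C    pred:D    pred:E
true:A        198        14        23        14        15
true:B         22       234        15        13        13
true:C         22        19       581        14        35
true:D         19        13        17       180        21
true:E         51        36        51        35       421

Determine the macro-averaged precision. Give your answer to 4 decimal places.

Per-class precision (TP/(TP+FP)):
  A: TP=198, FP=22+22+19+51=114 → 198/312 = 0.63462
  B: TP=234, FP=14+19+13+36=82 → 234/316 = 0.74051
  C: TP=581, FP=23+15+17+51=106 → 581/687 = 0.84571
  D: TP=180, FP=14+13+14+35=76 → 180/256 = 0.70313
  E: TP=421, FP=15+13+35+21=84 → 421/505 = 0.83366
Macro-precision = mean = (0.63462 + 0.74051 + 0.84571 + 0.70313 + 0.83366) / 5 = 0.7515

0.7515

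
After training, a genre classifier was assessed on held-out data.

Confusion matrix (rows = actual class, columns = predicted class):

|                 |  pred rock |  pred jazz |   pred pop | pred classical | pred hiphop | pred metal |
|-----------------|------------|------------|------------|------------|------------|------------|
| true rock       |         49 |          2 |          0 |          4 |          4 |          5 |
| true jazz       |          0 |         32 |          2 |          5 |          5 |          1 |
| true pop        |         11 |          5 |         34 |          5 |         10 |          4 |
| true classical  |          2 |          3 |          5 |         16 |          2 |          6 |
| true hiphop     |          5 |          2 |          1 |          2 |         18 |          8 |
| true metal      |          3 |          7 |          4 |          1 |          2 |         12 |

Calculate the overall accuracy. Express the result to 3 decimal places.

0.581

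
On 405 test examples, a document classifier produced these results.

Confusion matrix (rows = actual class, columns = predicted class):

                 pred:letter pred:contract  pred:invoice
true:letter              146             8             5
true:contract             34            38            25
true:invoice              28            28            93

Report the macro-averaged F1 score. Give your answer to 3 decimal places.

Per-class F1 score (2·TP/(2·TP+FP+FN)):
  letter: TP=146, FP=34+28=62, FN=8+5=13 → 292/367 = 0.7956
  contract: TP=38, FP=8+28=36, FN=34+25=59 → 76/171 = 0.4444
  invoice: TP=93, FP=5+25=30, FN=28+28=56 → 186/272 = 0.6838
Macro-F1 score = mean = (0.7956 + 0.4444 + 0.6838) / 3 = 0.641

0.641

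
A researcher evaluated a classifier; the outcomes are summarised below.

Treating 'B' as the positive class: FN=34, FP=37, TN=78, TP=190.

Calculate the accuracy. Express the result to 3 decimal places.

Accuracy = (TP+TN)/N = (190+78)/339 = 0.791

0.791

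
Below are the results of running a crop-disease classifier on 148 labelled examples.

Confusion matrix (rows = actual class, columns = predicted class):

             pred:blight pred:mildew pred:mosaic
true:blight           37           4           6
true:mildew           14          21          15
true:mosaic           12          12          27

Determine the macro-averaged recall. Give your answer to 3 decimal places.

Per-class recall (TP/(TP+FN)):
  blight: TP=37, FN=4+6=10 → 37/47 = 0.7872
  mildew: TP=21, FN=14+15=29 → 21/50 = 0.4200
  mosaic: TP=27, FN=12+12=24 → 27/51 = 0.5294
Macro-recall = mean = (0.7872 + 0.4200 + 0.5294) / 3 = 0.579

0.579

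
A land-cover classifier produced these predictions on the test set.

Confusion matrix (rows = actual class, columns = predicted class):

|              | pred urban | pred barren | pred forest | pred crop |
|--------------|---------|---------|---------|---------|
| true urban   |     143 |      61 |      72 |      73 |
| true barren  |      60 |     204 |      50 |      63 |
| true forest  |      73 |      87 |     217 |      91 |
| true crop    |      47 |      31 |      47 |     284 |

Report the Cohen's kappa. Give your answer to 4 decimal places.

0.3706

Observed agreement pₒ = trace/N = 848/1603 = 0.52901
Expected agreement pₑ = Σ (rowᵢ·colᵢ)/N² = (349·323 + 377·383 + 468·386 + 409·511)/1603² = 0.25170
κ = (pₒ − pₑ)/(1 − pₑ) = (0.52901 − 0.25170)/(1 − 0.25170) = 0.3706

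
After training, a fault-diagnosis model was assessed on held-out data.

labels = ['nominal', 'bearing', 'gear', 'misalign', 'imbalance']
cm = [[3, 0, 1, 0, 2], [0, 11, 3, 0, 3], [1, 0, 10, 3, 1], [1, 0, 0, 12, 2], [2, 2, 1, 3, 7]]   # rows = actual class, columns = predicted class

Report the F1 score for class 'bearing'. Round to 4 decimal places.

0.7333

One-vs-rest for 'bearing': TP = diagonal; FP = other classes predicted 'bearing'; FN = 'bearing' predicted as other.
F1 score = 2·TP/(2·TP+FP+FN).
bearing: TP=11, FP=0+0+0+2=2, FN=0+3+0+3=6 → 22/30 = 0.73333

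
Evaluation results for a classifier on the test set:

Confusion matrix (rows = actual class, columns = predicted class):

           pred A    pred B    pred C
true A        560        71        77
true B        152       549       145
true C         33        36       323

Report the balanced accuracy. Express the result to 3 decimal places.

0.755

Balanced accuracy = mean of per-class recall.
  A: recall = 560/708 = 0.7910
  B: recall = 549/846 = 0.6489
  C: recall = 323/392 = 0.8240
Mean = (0.7910 + 0.6489 + 0.8240) / 3 = 0.755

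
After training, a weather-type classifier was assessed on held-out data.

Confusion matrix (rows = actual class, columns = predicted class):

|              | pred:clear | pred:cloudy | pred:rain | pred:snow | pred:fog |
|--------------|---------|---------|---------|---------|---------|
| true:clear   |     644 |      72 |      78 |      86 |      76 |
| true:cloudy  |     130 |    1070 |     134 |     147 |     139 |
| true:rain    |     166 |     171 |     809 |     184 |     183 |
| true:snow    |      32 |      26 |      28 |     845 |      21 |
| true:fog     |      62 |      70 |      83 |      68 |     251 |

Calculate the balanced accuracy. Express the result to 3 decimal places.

0.645

Balanced accuracy = mean of per-class recall.
  clear: recall = 644/956 = 0.6736
  cloudy: recall = 1070/1620 = 0.6605
  rain: recall = 809/1513 = 0.5347
  snow: recall = 845/952 = 0.8876
  fog: recall = 251/534 = 0.4700
Mean = (0.6736 + 0.6605 + 0.5347 + 0.8876 + 0.4700) / 5 = 0.645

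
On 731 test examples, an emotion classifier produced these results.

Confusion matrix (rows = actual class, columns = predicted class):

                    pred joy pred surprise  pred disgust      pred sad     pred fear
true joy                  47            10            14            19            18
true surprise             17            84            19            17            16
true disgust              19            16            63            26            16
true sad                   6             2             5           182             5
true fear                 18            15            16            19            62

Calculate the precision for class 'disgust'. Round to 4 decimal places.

0.5385

Take TP from the diagonal, FP from the rest of the 'disgust' prediction marginal, FN from the rest of the 'disgust' actual marginal.
precision = TP/(TP+FP).
disgust: TP=63, FP=14+19+5+16=54 → 63/117 = 0.53846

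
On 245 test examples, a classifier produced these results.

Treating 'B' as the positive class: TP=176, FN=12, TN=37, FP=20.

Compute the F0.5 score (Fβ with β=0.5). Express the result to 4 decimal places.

0.9053

Fβ = (1+β²)·TP / ((1+β²)·TP + β²·FN + FP), with β²=1/4
= 1.25·176 / (1.25·176 + 0.25·12 + 20) = 0.9053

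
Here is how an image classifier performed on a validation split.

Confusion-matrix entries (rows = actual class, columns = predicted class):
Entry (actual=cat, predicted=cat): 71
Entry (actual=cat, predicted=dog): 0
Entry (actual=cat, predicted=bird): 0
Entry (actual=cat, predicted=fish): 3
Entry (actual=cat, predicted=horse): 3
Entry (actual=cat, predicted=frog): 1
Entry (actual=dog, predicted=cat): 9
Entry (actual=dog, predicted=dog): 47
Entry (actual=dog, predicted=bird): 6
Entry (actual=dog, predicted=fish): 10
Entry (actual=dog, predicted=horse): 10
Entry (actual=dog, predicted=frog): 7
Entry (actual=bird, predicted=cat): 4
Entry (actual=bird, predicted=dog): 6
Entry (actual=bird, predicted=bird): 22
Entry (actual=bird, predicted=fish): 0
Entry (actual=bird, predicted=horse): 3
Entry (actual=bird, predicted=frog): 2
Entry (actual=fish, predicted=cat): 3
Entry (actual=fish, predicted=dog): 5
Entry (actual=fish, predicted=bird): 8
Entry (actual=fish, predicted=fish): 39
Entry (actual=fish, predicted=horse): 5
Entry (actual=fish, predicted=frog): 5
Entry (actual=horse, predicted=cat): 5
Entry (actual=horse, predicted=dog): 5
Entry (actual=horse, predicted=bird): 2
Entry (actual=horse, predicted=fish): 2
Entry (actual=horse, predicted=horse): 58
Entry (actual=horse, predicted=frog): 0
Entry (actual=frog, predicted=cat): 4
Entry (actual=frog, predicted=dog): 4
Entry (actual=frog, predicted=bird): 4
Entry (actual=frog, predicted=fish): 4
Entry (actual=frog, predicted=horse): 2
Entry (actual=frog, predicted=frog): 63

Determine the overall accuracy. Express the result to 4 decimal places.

0.7109

Accuracy = trace / total = (71+47+22+39+58+63=300) / 422 = 300/422 = 0.7109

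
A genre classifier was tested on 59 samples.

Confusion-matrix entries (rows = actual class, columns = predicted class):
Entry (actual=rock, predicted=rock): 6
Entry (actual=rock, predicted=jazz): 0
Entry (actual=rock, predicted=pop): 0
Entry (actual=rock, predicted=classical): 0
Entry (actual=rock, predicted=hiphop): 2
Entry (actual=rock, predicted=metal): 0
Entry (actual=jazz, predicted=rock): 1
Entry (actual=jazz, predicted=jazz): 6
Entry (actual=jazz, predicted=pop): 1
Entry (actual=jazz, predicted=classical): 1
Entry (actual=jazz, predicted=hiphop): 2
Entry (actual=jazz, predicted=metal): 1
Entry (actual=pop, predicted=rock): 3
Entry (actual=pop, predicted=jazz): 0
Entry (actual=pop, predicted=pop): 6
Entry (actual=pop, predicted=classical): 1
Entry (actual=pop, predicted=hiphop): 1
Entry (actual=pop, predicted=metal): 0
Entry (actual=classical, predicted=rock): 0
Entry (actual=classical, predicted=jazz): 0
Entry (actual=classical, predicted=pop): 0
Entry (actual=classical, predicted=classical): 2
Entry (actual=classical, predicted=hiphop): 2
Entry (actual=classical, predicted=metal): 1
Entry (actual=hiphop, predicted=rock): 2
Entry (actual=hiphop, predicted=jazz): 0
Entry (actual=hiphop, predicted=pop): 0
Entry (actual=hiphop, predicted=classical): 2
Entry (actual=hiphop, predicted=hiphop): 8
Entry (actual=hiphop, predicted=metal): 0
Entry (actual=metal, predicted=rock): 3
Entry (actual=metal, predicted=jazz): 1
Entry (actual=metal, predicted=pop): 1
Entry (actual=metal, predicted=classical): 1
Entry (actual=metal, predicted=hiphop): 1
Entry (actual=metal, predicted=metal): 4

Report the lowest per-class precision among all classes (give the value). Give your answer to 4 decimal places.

0.2857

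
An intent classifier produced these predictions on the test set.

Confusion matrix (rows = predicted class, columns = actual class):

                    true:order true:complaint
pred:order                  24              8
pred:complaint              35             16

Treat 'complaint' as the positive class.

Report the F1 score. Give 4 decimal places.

Precision = TP/(TP+FP) = 16/51 = 0.3137
Recall = TP/(TP+FN) = 16/24 = 0.6667
F1 = 2·TP/(2·TP+FP+FN) = 32/75 = 0.4267

0.4267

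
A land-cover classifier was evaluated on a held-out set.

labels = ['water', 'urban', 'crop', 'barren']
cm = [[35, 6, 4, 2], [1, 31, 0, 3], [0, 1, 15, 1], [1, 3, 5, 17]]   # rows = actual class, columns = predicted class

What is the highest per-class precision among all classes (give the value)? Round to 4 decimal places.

Per-class precision (TP/(TP+FP)):
  water: TP=35, FP=1+0+1=2 → 35/37 = 0.94595
  urban: TP=31, FP=6+1+3=10 → 31/41 = 0.75610
  crop: TP=15, FP=4+0+5=9 → 15/24 = 0.62500
  barren: TP=17, FP=2+3+1=6 → 17/23 = 0.73913
Highest is class 'water' with precision = 0.9459.

0.9459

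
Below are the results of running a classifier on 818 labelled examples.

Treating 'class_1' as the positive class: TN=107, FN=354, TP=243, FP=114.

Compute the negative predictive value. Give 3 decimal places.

NPV = TN/(TN+FN) = 107/(107+354) = 0.232

0.232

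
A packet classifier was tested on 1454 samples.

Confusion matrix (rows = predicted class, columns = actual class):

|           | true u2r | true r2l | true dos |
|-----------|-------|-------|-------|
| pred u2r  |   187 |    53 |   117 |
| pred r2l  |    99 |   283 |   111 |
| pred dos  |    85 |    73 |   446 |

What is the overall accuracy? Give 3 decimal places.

Accuracy = trace / total = (187+283+446=916) / 1454 = 916/1454 = 0.630

0.630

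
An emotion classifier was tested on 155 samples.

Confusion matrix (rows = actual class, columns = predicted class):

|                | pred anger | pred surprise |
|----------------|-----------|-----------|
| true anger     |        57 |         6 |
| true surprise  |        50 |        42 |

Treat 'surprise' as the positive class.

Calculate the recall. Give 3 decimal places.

Recall = TP/(TP+FN) = 42/(42+50) = 42/92 = 0.457

0.457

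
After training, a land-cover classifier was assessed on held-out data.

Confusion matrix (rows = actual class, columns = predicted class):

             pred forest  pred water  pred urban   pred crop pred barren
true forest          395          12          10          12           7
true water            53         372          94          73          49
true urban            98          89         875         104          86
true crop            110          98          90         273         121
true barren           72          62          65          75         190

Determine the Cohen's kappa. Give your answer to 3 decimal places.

Observed agreement pₒ = trace/N = 2105/3485 = 0.6040
Expected agreement pₑ = Σ (rowᵢ·colᵢ)/N² = (436·728 + 641·633 + 1252·1134 + 692·537 + 464·453)/3485² = 0.2243
κ = (pₒ − pₑ)/(1 − pₑ) = (0.6040 − 0.2243)/(1 − 0.2243) = 0.489

0.489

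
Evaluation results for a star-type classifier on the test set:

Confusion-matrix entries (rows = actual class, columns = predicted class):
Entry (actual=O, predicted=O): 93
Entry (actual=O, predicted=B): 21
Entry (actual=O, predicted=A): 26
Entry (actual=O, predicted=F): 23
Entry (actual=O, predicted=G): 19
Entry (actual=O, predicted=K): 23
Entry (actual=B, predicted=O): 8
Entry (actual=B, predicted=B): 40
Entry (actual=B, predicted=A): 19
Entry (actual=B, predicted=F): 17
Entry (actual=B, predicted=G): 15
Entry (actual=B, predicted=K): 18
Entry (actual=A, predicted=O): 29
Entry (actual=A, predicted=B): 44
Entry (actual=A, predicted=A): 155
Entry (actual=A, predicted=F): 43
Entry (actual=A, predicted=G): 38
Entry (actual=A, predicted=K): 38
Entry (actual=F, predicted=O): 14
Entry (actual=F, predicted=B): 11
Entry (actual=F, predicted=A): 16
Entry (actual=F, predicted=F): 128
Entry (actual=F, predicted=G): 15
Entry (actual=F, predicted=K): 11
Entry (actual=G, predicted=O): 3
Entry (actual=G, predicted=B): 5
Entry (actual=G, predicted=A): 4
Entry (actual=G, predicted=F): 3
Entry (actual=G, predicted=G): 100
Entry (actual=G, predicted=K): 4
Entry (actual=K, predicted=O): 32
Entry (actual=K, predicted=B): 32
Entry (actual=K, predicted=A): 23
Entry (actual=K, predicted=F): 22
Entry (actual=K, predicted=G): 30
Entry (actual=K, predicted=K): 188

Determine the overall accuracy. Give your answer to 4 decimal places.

0.5374

Accuracy = trace / total = (93+40+155+128+100+188=704) / 1310 = 704/1310 = 0.5374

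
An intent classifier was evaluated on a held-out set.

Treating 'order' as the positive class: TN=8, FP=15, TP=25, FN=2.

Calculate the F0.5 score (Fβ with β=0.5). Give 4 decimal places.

0.6684

Fβ = (1+β²)·TP / ((1+β²)·TP + β²·FN + FP), with β²=1/4
= 1.25·25 / (1.25·25 + 0.25·2 + 15) = 0.6684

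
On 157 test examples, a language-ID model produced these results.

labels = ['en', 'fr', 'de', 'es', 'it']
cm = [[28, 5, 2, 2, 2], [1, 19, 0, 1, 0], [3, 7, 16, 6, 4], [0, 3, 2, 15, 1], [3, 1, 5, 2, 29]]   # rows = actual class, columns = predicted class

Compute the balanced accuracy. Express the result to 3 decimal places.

0.701

Balanced accuracy = mean of per-class recall.
  en: recall = 28/39 = 0.7179
  fr: recall = 19/21 = 0.9048
  de: recall = 16/36 = 0.4444
  es: recall = 15/21 = 0.7143
  it: recall = 29/40 = 0.7250
Mean = (0.7179 + 0.9048 + 0.4444 + 0.7143 + 0.7250) / 5 = 0.701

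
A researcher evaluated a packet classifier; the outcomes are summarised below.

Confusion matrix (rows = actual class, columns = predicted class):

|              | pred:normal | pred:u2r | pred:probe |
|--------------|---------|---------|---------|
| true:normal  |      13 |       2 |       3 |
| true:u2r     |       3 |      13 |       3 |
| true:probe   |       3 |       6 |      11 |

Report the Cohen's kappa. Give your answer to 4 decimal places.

0.4742

Observed agreement pₒ = trace/N = 37/57 = 0.64912
Expected agreement pₑ = Σ (rowᵢ·colᵢ)/N² = (18·19 + 19·21 + 20·17)/57² = 0.33272
κ = (pₒ − pₑ)/(1 − pₑ) = (0.64912 − 0.33272)/(1 − 0.33272) = 0.4742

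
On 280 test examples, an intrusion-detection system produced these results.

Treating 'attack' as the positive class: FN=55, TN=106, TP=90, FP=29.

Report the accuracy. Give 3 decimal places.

0.700

Accuracy = (TP+TN)/N = (90+106)/280 = 0.700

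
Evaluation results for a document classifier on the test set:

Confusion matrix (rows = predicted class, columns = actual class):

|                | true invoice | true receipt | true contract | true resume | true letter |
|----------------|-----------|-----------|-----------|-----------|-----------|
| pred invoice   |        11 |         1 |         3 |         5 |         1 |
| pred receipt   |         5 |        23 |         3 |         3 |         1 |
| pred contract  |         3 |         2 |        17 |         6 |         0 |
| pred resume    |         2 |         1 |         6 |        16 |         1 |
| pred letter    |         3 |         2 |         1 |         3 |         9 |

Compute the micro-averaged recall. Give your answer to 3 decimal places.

0.594

Micro-averaging pools counts across classes: ΣTP=76, ΣFP=52, ΣFN=52.
Micro-recall = TP/(TP+FN) on pooled counts = 0.594 (equals overall accuracy in single-label multiclass).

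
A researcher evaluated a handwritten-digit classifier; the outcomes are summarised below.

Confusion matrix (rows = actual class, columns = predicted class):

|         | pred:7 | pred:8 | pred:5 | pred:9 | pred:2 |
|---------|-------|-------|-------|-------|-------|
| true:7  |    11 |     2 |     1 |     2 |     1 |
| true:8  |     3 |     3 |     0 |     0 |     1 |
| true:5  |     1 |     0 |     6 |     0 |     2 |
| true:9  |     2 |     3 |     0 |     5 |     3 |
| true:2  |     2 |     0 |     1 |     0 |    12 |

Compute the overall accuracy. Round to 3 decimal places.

0.607

Accuracy = trace / total = (11+3+6+5+12=37) / 61 = 37/61 = 0.607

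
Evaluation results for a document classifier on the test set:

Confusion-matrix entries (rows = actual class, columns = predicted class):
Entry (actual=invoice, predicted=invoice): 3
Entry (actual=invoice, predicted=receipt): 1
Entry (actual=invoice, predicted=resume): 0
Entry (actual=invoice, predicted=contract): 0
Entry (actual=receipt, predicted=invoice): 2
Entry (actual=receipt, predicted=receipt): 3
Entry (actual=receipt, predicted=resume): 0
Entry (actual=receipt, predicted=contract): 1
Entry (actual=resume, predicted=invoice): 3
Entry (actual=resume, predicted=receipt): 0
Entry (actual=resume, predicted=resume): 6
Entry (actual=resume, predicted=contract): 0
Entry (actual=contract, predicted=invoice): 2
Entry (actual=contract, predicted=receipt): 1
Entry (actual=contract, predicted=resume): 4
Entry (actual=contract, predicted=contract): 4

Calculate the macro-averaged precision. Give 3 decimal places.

0.575

Per-class precision (TP/(TP+FP)):
  invoice: TP=3, FP=2+3+2=7 → 3/10 = 0.3000
  receipt: TP=3, FP=1+0+1=2 → 3/5 = 0.6000
  resume: TP=6, FP=0+0+4=4 → 6/10 = 0.6000
  contract: TP=4, FP=0+1+0=1 → 4/5 = 0.8000
Macro-precision = mean = (0.3000 + 0.6000 + 0.6000 + 0.8000) / 4 = 0.575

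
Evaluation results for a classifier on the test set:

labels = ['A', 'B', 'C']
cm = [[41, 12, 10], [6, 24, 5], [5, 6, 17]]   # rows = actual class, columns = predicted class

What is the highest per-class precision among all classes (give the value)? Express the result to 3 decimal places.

Per-class precision (TP/(TP+FP)):
  A: TP=41, FP=6+5=11 → 41/52 = 0.7885
  B: TP=24, FP=12+6=18 → 24/42 = 0.5714
  C: TP=17, FP=10+5=15 → 17/32 = 0.5313
Highest is class 'A' with precision = 0.788.

0.788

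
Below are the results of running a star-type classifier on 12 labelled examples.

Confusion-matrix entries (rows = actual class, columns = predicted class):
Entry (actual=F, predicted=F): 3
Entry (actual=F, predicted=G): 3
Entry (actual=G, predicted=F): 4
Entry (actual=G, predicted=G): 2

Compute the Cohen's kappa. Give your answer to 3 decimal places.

-0.167

Observed agreement pₒ = trace/N = 5/12 = 0.4167
Expected agreement pₑ = Σ (rowᵢ·colᵢ)/N² = (6·7 + 6·5)/12² = 0.5000
κ = (pₒ − pₑ)/(1 − pₑ) = (0.4167 − 0.5000)/(1 − 0.5000) = -0.167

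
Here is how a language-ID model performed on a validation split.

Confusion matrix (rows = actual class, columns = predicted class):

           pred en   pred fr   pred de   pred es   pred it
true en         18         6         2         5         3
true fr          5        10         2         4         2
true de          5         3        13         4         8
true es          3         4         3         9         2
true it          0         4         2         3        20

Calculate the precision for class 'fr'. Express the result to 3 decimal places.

0.370

One-vs-rest for 'fr': TP = diagonal; FP = other classes predicted 'fr'; FN = 'fr' predicted as other.
precision = TP/(TP+FP).
fr: TP=10, FP=6+3+4+4=17 → 10/27 = 0.3704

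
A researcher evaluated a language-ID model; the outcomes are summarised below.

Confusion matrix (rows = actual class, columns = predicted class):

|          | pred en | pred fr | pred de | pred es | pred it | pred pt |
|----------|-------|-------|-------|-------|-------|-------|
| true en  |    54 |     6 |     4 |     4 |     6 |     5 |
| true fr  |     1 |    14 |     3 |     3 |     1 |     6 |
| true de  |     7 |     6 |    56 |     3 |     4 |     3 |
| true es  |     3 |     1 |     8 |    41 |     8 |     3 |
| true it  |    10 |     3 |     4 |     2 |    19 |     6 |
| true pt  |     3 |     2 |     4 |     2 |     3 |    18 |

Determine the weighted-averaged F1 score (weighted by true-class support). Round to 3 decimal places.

0.623

Per-class F1 score (2·TP/(2·TP+FP+FN)):
  en: TP=54, FP=1+7+3+10+3=24, FN=6+4+4+6+5=25 → 108/157 = 0.6879
  fr: TP=14, FP=6+6+1+3+2=18, FN=1+3+3+1+6=14 → 28/60 = 0.4667
  de: TP=56, FP=4+3+8+4+4=23, FN=7+6+3+4+3=23 → 112/158 = 0.7089
  es: TP=41, FP=4+3+3+2+2=14, FN=3+1+8+8+3=23 → 82/119 = 0.6891
  it: TP=19, FP=6+1+4+8+3=22, FN=10+3+4+2+6=25 → 38/85 = 0.4471
  pt: TP=18, FP=5+6+3+3+6=23, FN=3+2+4+2+3=14 → 36/73 = 0.4932
Weighted-F1 score = Σ (supportᵢ/N)·F1 scoreᵢ with N=326: (79/326)·0.6879 + (28/326)·0.4667 + (79/326)·0.7089 + (64/326)·0.6891 + (44/326)·0.4471 + (32/326)·0.4932 = 0.623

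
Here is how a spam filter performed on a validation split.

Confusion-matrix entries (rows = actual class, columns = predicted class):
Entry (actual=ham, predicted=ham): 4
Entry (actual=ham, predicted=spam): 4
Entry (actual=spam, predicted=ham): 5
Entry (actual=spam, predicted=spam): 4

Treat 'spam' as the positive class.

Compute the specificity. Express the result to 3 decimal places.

0.500

Specificity = TN/(TN+FP) = 4/(4+4) = 0.500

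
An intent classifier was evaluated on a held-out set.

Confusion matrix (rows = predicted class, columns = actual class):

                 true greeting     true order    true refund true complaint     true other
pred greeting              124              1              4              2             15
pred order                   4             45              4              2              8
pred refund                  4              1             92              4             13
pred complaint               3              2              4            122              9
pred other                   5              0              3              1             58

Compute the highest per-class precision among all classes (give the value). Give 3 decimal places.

0.871

Per-class precision (TP/(TP+FP)):
  greeting: TP=124, FP=1+4+2+15=22 → 124/146 = 0.8493
  order: TP=45, FP=4+4+2+8=18 → 45/63 = 0.7143
  refund: TP=92, FP=4+1+4+13=22 → 92/114 = 0.8070
  complaint: TP=122, FP=3+2+4+9=18 → 122/140 = 0.8714
  other: TP=58, FP=5+0+3+1=9 → 58/67 = 0.8657
Highest is class 'complaint' with precision = 0.871.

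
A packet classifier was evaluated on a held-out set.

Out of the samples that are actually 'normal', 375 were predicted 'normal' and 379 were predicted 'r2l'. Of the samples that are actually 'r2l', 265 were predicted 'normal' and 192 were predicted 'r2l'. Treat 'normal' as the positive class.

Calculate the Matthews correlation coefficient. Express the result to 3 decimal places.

MCC = (TP·TN − FP·FN) / √((TP+FP)(TP+FN)(TN+FP)(TN+FN))
Numerator = 375·192 − 265·379 = -28435
Denominator = √(640·754·457·571) = √125922584320 = 354855.7232
MCC = -28435 / 354855.7232 = -0.080

-0.080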